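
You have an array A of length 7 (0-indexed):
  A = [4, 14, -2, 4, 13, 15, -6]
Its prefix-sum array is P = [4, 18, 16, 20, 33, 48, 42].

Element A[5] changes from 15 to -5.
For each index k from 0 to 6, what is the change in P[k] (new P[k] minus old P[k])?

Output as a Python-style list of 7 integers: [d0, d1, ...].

Element change: A[5] 15 -> -5, delta = -20
For k < 5: P[k] unchanged, delta_P[k] = 0
For k >= 5: P[k] shifts by exactly -20
Delta array: [0, 0, 0, 0, 0, -20, -20]

Answer: [0, 0, 0, 0, 0, -20, -20]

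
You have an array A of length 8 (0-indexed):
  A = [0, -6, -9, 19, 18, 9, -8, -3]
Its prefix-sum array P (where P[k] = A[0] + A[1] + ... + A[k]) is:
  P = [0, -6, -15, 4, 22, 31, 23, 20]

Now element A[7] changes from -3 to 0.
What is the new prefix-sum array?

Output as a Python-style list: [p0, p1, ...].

Change: A[7] -3 -> 0, delta = 3
P[k] for k < 7: unchanged (A[7] not included)
P[k] for k >= 7: shift by delta = 3
  P[0] = 0 + 0 = 0
  P[1] = -6 + 0 = -6
  P[2] = -15 + 0 = -15
  P[3] = 4 + 0 = 4
  P[4] = 22 + 0 = 22
  P[5] = 31 + 0 = 31
  P[6] = 23 + 0 = 23
  P[7] = 20 + 3 = 23

Answer: [0, -6, -15, 4, 22, 31, 23, 23]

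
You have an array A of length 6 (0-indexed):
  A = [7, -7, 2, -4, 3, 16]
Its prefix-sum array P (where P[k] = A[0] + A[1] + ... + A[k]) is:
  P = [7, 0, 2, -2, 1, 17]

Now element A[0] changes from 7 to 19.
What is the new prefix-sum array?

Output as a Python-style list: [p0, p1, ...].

Change: A[0] 7 -> 19, delta = 12
P[k] for k < 0: unchanged (A[0] not included)
P[k] for k >= 0: shift by delta = 12
  P[0] = 7 + 12 = 19
  P[1] = 0 + 12 = 12
  P[2] = 2 + 12 = 14
  P[3] = -2 + 12 = 10
  P[4] = 1 + 12 = 13
  P[5] = 17 + 12 = 29

Answer: [19, 12, 14, 10, 13, 29]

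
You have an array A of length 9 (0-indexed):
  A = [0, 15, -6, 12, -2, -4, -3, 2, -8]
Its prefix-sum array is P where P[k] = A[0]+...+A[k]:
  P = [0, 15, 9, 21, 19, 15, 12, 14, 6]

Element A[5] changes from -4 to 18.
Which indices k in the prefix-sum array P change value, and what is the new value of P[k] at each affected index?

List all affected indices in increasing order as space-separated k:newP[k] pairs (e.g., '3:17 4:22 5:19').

Answer: 5:37 6:34 7:36 8:28

Derivation:
P[k] = A[0] + ... + A[k]
P[k] includes A[5] iff k >= 5
Affected indices: 5, 6, ..., 8; delta = 22
  P[5]: 15 + 22 = 37
  P[6]: 12 + 22 = 34
  P[7]: 14 + 22 = 36
  P[8]: 6 + 22 = 28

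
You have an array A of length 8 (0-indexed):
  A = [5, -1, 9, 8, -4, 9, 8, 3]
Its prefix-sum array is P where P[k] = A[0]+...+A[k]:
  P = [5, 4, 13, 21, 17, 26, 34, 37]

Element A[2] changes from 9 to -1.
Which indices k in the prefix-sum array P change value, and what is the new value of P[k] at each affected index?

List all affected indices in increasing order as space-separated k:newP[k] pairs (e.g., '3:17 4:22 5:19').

Answer: 2:3 3:11 4:7 5:16 6:24 7:27

Derivation:
P[k] = A[0] + ... + A[k]
P[k] includes A[2] iff k >= 2
Affected indices: 2, 3, ..., 7; delta = -10
  P[2]: 13 + -10 = 3
  P[3]: 21 + -10 = 11
  P[4]: 17 + -10 = 7
  P[5]: 26 + -10 = 16
  P[6]: 34 + -10 = 24
  P[7]: 37 + -10 = 27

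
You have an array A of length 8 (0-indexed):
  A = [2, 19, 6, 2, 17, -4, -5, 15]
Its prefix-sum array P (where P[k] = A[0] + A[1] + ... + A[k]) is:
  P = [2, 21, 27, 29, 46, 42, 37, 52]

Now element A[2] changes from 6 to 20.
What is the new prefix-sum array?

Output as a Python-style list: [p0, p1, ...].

Answer: [2, 21, 41, 43, 60, 56, 51, 66]

Derivation:
Change: A[2] 6 -> 20, delta = 14
P[k] for k < 2: unchanged (A[2] not included)
P[k] for k >= 2: shift by delta = 14
  P[0] = 2 + 0 = 2
  P[1] = 21 + 0 = 21
  P[2] = 27 + 14 = 41
  P[3] = 29 + 14 = 43
  P[4] = 46 + 14 = 60
  P[5] = 42 + 14 = 56
  P[6] = 37 + 14 = 51
  P[7] = 52 + 14 = 66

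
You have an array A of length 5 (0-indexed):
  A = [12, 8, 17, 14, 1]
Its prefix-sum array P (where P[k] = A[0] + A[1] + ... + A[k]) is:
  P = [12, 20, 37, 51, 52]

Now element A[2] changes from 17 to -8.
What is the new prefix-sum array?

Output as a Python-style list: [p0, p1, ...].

Change: A[2] 17 -> -8, delta = -25
P[k] for k < 2: unchanged (A[2] not included)
P[k] for k >= 2: shift by delta = -25
  P[0] = 12 + 0 = 12
  P[1] = 20 + 0 = 20
  P[2] = 37 + -25 = 12
  P[3] = 51 + -25 = 26
  P[4] = 52 + -25 = 27

Answer: [12, 20, 12, 26, 27]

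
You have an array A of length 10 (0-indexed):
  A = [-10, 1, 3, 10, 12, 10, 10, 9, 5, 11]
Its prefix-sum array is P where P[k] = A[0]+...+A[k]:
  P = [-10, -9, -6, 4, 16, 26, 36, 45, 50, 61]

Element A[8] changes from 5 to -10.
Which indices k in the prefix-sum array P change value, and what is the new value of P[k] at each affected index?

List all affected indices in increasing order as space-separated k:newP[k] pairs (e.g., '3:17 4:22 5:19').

P[k] = A[0] + ... + A[k]
P[k] includes A[8] iff k >= 8
Affected indices: 8, 9, ..., 9; delta = -15
  P[8]: 50 + -15 = 35
  P[9]: 61 + -15 = 46

Answer: 8:35 9:46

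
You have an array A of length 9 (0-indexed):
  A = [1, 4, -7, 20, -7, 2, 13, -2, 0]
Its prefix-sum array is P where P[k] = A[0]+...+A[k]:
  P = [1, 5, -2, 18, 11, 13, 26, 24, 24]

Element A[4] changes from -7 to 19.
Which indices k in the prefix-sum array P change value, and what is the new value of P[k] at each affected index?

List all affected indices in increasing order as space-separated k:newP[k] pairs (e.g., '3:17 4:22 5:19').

Answer: 4:37 5:39 6:52 7:50 8:50

Derivation:
P[k] = A[0] + ... + A[k]
P[k] includes A[4] iff k >= 4
Affected indices: 4, 5, ..., 8; delta = 26
  P[4]: 11 + 26 = 37
  P[5]: 13 + 26 = 39
  P[6]: 26 + 26 = 52
  P[7]: 24 + 26 = 50
  P[8]: 24 + 26 = 50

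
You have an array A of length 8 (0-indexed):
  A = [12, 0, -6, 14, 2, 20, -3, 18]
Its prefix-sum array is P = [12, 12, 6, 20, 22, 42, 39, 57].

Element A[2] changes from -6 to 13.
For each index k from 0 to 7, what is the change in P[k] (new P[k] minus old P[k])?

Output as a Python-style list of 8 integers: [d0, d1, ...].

Element change: A[2] -6 -> 13, delta = 19
For k < 2: P[k] unchanged, delta_P[k] = 0
For k >= 2: P[k] shifts by exactly 19
Delta array: [0, 0, 19, 19, 19, 19, 19, 19]

Answer: [0, 0, 19, 19, 19, 19, 19, 19]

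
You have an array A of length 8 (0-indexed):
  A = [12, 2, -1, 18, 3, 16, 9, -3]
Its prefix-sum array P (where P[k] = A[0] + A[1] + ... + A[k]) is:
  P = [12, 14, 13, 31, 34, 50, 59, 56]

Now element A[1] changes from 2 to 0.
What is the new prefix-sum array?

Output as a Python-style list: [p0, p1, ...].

Change: A[1] 2 -> 0, delta = -2
P[k] for k < 1: unchanged (A[1] not included)
P[k] for k >= 1: shift by delta = -2
  P[0] = 12 + 0 = 12
  P[1] = 14 + -2 = 12
  P[2] = 13 + -2 = 11
  P[3] = 31 + -2 = 29
  P[4] = 34 + -2 = 32
  P[5] = 50 + -2 = 48
  P[6] = 59 + -2 = 57
  P[7] = 56 + -2 = 54

Answer: [12, 12, 11, 29, 32, 48, 57, 54]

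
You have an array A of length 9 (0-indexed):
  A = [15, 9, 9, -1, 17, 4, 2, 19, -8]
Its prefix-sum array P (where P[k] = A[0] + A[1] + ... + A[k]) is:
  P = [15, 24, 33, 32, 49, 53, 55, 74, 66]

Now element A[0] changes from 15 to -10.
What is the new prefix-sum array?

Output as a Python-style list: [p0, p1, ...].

Change: A[0] 15 -> -10, delta = -25
P[k] for k < 0: unchanged (A[0] not included)
P[k] for k >= 0: shift by delta = -25
  P[0] = 15 + -25 = -10
  P[1] = 24 + -25 = -1
  P[2] = 33 + -25 = 8
  P[3] = 32 + -25 = 7
  P[4] = 49 + -25 = 24
  P[5] = 53 + -25 = 28
  P[6] = 55 + -25 = 30
  P[7] = 74 + -25 = 49
  P[8] = 66 + -25 = 41

Answer: [-10, -1, 8, 7, 24, 28, 30, 49, 41]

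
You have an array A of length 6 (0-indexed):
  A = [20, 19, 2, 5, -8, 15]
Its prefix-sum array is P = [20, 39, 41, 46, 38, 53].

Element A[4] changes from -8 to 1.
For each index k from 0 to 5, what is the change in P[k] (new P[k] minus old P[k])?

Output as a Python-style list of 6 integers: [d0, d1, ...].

Element change: A[4] -8 -> 1, delta = 9
For k < 4: P[k] unchanged, delta_P[k] = 0
For k >= 4: P[k] shifts by exactly 9
Delta array: [0, 0, 0, 0, 9, 9]

Answer: [0, 0, 0, 0, 9, 9]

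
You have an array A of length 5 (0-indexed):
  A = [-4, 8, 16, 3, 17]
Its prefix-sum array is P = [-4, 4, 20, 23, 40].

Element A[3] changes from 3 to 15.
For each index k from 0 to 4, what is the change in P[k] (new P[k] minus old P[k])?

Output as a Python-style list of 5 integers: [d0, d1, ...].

Element change: A[3] 3 -> 15, delta = 12
For k < 3: P[k] unchanged, delta_P[k] = 0
For k >= 3: P[k] shifts by exactly 12
Delta array: [0, 0, 0, 12, 12]

Answer: [0, 0, 0, 12, 12]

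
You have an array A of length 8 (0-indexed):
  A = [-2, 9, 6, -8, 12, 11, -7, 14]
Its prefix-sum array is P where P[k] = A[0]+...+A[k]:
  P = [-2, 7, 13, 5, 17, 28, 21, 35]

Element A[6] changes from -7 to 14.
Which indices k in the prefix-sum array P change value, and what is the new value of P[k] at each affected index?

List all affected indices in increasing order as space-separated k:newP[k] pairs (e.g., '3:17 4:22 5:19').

P[k] = A[0] + ... + A[k]
P[k] includes A[6] iff k >= 6
Affected indices: 6, 7, ..., 7; delta = 21
  P[6]: 21 + 21 = 42
  P[7]: 35 + 21 = 56

Answer: 6:42 7:56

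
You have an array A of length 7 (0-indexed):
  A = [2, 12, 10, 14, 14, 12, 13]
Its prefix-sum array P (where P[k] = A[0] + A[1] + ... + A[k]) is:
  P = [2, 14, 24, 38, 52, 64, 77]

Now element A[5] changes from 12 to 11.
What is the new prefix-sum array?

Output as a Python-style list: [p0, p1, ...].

Change: A[5] 12 -> 11, delta = -1
P[k] for k < 5: unchanged (A[5] not included)
P[k] for k >= 5: shift by delta = -1
  P[0] = 2 + 0 = 2
  P[1] = 14 + 0 = 14
  P[2] = 24 + 0 = 24
  P[3] = 38 + 0 = 38
  P[4] = 52 + 0 = 52
  P[5] = 64 + -1 = 63
  P[6] = 77 + -1 = 76

Answer: [2, 14, 24, 38, 52, 63, 76]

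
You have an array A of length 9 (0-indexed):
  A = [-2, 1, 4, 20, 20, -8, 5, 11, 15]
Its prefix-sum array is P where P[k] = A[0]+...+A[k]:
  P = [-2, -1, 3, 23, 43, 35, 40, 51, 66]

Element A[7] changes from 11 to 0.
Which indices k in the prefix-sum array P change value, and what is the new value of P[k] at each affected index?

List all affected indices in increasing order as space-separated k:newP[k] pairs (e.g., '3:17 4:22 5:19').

P[k] = A[0] + ... + A[k]
P[k] includes A[7] iff k >= 7
Affected indices: 7, 8, ..., 8; delta = -11
  P[7]: 51 + -11 = 40
  P[8]: 66 + -11 = 55

Answer: 7:40 8:55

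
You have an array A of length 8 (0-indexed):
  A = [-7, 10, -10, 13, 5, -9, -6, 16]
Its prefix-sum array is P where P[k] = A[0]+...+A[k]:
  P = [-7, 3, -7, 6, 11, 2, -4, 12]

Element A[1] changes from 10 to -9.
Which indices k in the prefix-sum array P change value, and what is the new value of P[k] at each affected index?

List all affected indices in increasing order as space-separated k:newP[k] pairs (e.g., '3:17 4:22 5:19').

Answer: 1:-16 2:-26 3:-13 4:-8 5:-17 6:-23 7:-7

Derivation:
P[k] = A[0] + ... + A[k]
P[k] includes A[1] iff k >= 1
Affected indices: 1, 2, ..., 7; delta = -19
  P[1]: 3 + -19 = -16
  P[2]: -7 + -19 = -26
  P[3]: 6 + -19 = -13
  P[4]: 11 + -19 = -8
  P[5]: 2 + -19 = -17
  P[6]: -4 + -19 = -23
  P[7]: 12 + -19 = -7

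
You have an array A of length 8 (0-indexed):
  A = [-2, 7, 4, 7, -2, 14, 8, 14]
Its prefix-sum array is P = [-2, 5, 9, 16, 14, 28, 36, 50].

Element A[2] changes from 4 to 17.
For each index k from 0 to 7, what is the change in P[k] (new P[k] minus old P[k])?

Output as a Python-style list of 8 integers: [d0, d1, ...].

Element change: A[2] 4 -> 17, delta = 13
For k < 2: P[k] unchanged, delta_P[k] = 0
For k >= 2: P[k] shifts by exactly 13
Delta array: [0, 0, 13, 13, 13, 13, 13, 13]

Answer: [0, 0, 13, 13, 13, 13, 13, 13]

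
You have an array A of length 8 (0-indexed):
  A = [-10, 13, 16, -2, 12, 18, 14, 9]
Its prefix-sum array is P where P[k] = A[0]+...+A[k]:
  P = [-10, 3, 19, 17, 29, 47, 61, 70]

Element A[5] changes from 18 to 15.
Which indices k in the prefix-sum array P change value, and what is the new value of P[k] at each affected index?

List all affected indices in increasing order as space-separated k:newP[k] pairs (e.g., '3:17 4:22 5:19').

Answer: 5:44 6:58 7:67

Derivation:
P[k] = A[0] + ... + A[k]
P[k] includes A[5] iff k >= 5
Affected indices: 5, 6, ..., 7; delta = -3
  P[5]: 47 + -3 = 44
  P[6]: 61 + -3 = 58
  P[7]: 70 + -3 = 67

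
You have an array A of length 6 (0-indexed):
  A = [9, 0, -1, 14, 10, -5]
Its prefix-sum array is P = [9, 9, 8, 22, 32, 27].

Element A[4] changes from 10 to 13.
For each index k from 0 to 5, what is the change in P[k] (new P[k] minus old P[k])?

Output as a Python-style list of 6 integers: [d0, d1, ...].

Answer: [0, 0, 0, 0, 3, 3]

Derivation:
Element change: A[4] 10 -> 13, delta = 3
For k < 4: P[k] unchanged, delta_P[k] = 0
For k >= 4: P[k] shifts by exactly 3
Delta array: [0, 0, 0, 0, 3, 3]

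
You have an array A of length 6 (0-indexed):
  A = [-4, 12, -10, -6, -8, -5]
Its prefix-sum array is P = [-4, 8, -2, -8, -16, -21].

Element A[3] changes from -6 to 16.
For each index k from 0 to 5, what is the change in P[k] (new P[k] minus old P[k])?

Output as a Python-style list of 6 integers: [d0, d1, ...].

Element change: A[3] -6 -> 16, delta = 22
For k < 3: P[k] unchanged, delta_P[k] = 0
For k >= 3: P[k] shifts by exactly 22
Delta array: [0, 0, 0, 22, 22, 22]

Answer: [0, 0, 0, 22, 22, 22]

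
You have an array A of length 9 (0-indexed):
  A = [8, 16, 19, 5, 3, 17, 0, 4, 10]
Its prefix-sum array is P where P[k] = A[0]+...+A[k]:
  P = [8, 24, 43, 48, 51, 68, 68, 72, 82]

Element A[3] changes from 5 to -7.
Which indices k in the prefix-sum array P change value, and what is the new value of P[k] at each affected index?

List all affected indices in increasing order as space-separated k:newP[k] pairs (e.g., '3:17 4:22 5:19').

P[k] = A[0] + ... + A[k]
P[k] includes A[3] iff k >= 3
Affected indices: 3, 4, ..., 8; delta = -12
  P[3]: 48 + -12 = 36
  P[4]: 51 + -12 = 39
  P[5]: 68 + -12 = 56
  P[6]: 68 + -12 = 56
  P[7]: 72 + -12 = 60
  P[8]: 82 + -12 = 70

Answer: 3:36 4:39 5:56 6:56 7:60 8:70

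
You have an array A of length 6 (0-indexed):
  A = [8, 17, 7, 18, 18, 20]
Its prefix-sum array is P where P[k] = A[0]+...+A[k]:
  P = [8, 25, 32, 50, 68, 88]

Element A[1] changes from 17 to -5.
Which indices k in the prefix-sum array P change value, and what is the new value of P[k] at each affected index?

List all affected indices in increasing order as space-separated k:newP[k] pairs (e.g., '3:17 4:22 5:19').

Answer: 1:3 2:10 3:28 4:46 5:66

Derivation:
P[k] = A[0] + ... + A[k]
P[k] includes A[1] iff k >= 1
Affected indices: 1, 2, ..., 5; delta = -22
  P[1]: 25 + -22 = 3
  P[2]: 32 + -22 = 10
  P[3]: 50 + -22 = 28
  P[4]: 68 + -22 = 46
  P[5]: 88 + -22 = 66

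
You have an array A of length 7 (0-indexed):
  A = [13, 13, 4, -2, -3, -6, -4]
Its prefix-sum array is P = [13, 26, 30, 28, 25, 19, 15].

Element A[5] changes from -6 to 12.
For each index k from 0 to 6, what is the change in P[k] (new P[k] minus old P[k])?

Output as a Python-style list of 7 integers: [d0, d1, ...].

Answer: [0, 0, 0, 0, 0, 18, 18]

Derivation:
Element change: A[5] -6 -> 12, delta = 18
For k < 5: P[k] unchanged, delta_P[k] = 0
For k >= 5: P[k] shifts by exactly 18
Delta array: [0, 0, 0, 0, 0, 18, 18]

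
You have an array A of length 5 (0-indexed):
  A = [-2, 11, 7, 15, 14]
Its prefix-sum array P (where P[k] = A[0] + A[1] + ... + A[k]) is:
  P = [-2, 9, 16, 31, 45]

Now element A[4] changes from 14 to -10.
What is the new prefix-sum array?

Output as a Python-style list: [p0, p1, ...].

Change: A[4] 14 -> -10, delta = -24
P[k] for k < 4: unchanged (A[4] not included)
P[k] for k >= 4: shift by delta = -24
  P[0] = -2 + 0 = -2
  P[1] = 9 + 0 = 9
  P[2] = 16 + 0 = 16
  P[3] = 31 + 0 = 31
  P[4] = 45 + -24 = 21

Answer: [-2, 9, 16, 31, 21]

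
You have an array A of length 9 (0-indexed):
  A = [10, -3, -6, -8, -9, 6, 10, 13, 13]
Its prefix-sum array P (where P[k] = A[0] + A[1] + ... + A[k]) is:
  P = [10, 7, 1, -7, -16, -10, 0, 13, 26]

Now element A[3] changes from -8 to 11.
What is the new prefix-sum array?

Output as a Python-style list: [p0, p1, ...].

Answer: [10, 7, 1, 12, 3, 9, 19, 32, 45]

Derivation:
Change: A[3] -8 -> 11, delta = 19
P[k] for k < 3: unchanged (A[3] not included)
P[k] for k >= 3: shift by delta = 19
  P[0] = 10 + 0 = 10
  P[1] = 7 + 0 = 7
  P[2] = 1 + 0 = 1
  P[3] = -7 + 19 = 12
  P[4] = -16 + 19 = 3
  P[5] = -10 + 19 = 9
  P[6] = 0 + 19 = 19
  P[7] = 13 + 19 = 32
  P[8] = 26 + 19 = 45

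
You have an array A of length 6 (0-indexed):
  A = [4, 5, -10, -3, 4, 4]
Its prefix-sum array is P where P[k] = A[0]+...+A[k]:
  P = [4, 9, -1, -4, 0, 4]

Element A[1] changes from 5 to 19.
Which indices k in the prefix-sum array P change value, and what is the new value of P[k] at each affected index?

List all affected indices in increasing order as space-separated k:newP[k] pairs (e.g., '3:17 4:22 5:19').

P[k] = A[0] + ... + A[k]
P[k] includes A[1] iff k >= 1
Affected indices: 1, 2, ..., 5; delta = 14
  P[1]: 9 + 14 = 23
  P[2]: -1 + 14 = 13
  P[3]: -4 + 14 = 10
  P[4]: 0 + 14 = 14
  P[5]: 4 + 14 = 18

Answer: 1:23 2:13 3:10 4:14 5:18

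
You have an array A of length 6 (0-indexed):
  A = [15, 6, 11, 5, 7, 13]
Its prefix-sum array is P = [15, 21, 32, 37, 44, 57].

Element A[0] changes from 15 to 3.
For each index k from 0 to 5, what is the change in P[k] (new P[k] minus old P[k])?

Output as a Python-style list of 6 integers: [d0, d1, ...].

Element change: A[0] 15 -> 3, delta = -12
For k < 0: P[k] unchanged, delta_P[k] = 0
For k >= 0: P[k] shifts by exactly -12
Delta array: [-12, -12, -12, -12, -12, -12]

Answer: [-12, -12, -12, -12, -12, -12]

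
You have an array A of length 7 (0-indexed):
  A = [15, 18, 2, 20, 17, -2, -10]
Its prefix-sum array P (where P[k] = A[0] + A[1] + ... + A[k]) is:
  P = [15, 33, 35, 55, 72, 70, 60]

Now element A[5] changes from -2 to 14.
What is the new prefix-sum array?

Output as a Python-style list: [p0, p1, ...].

Change: A[5] -2 -> 14, delta = 16
P[k] for k < 5: unchanged (A[5] not included)
P[k] for k >= 5: shift by delta = 16
  P[0] = 15 + 0 = 15
  P[1] = 33 + 0 = 33
  P[2] = 35 + 0 = 35
  P[3] = 55 + 0 = 55
  P[4] = 72 + 0 = 72
  P[5] = 70 + 16 = 86
  P[6] = 60 + 16 = 76

Answer: [15, 33, 35, 55, 72, 86, 76]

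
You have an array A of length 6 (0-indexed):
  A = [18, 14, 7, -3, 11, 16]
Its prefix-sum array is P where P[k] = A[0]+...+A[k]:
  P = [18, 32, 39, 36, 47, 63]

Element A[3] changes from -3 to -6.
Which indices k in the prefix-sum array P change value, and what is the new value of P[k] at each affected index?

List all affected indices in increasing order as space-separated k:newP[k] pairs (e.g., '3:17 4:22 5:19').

Answer: 3:33 4:44 5:60

Derivation:
P[k] = A[0] + ... + A[k]
P[k] includes A[3] iff k >= 3
Affected indices: 3, 4, ..., 5; delta = -3
  P[3]: 36 + -3 = 33
  P[4]: 47 + -3 = 44
  P[5]: 63 + -3 = 60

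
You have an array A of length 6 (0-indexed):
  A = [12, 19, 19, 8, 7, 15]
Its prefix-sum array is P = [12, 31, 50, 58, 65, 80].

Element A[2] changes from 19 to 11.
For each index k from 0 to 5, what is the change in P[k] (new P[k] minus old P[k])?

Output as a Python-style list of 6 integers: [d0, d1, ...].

Element change: A[2] 19 -> 11, delta = -8
For k < 2: P[k] unchanged, delta_P[k] = 0
For k >= 2: P[k] shifts by exactly -8
Delta array: [0, 0, -8, -8, -8, -8]

Answer: [0, 0, -8, -8, -8, -8]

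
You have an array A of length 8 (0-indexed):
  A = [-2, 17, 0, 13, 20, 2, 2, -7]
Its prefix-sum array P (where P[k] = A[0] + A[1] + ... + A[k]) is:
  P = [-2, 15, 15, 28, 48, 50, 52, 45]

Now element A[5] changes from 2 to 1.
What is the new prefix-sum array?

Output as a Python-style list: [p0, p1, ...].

Change: A[5] 2 -> 1, delta = -1
P[k] for k < 5: unchanged (A[5] not included)
P[k] for k >= 5: shift by delta = -1
  P[0] = -2 + 0 = -2
  P[1] = 15 + 0 = 15
  P[2] = 15 + 0 = 15
  P[3] = 28 + 0 = 28
  P[4] = 48 + 0 = 48
  P[5] = 50 + -1 = 49
  P[6] = 52 + -1 = 51
  P[7] = 45 + -1 = 44

Answer: [-2, 15, 15, 28, 48, 49, 51, 44]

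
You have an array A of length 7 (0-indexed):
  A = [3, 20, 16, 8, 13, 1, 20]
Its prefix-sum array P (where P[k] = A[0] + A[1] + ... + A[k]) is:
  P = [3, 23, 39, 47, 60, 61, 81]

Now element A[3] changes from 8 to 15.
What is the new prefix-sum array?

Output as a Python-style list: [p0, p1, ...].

Answer: [3, 23, 39, 54, 67, 68, 88]

Derivation:
Change: A[3] 8 -> 15, delta = 7
P[k] for k < 3: unchanged (A[3] not included)
P[k] for k >= 3: shift by delta = 7
  P[0] = 3 + 0 = 3
  P[1] = 23 + 0 = 23
  P[2] = 39 + 0 = 39
  P[3] = 47 + 7 = 54
  P[4] = 60 + 7 = 67
  P[5] = 61 + 7 = 68
  P[6] = 81 + 7 = 88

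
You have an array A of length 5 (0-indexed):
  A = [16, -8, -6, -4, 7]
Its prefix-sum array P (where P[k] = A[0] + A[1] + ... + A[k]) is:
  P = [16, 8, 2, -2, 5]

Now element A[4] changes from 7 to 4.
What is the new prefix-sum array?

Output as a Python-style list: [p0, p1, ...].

Change: A[4] 7 -> 4, delta = -3
P[k] for k < 4: unchanged (A[4] not included)
P[k] for k >= 4: shift by delta = -3
  P[0] = 16 + 0 = 16
  P[1] = 8 + 0 = 8
  P[2] = 2 + 0 = 2
  P[3] = -2 + 0 = -2
  P[4] = 5 + -3 = 2

Answer: [16, 8, 2, -2, 2]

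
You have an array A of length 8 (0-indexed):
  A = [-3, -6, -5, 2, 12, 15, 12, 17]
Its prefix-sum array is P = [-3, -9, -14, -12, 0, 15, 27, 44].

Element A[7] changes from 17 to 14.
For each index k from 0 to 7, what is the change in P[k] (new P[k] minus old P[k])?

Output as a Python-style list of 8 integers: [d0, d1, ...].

Answer: [0, 0, 0, 0, 0, 0, 0, -3]

Derivation:
Element change: A[7] 17 -> 14, delta = -3
For k < 7: P[k] unchanged, delta_P[k] = 0
For k >= 7: P[k] shifts by exactly -3
Delta array: [0, 0, 0, 0, 0, 0, 0, -3]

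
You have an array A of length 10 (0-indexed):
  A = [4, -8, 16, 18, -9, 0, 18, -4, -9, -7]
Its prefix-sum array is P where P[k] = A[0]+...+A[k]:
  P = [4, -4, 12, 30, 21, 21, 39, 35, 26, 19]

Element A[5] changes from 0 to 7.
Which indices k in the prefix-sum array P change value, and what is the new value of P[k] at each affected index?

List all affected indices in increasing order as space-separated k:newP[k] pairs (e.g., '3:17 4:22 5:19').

P[k] = A[0] + ... + A[k]
P[k] includes A[5] iff k >= 5
Affected indices: 5, 6, ..., 9; delta = 7
  P[5]: 21 + 7 = 28
  P[6]: 39 + 7 = 46
  P[7]: 35 + 7 = 42
  P[8]: 26 + 7 = 33
  P[9]: 19 + 7 = 26

Answer: 5:28 6:46 7:42 8:33 9:26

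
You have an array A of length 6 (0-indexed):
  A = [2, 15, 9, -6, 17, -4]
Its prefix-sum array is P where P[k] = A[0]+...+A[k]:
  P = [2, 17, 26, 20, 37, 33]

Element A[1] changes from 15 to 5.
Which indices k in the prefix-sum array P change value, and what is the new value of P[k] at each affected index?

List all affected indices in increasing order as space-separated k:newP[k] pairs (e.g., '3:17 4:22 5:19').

Answer: 1:7 2:16 3:10 4:27 5:23

Derivation:
P[k] = A[0] + ... + A[k]
P[k] includes A[1] iff k >= 1
Affected indices: 1, 2, ..., 5; delta = -10
  P[1]: 17 + -10 = 7
  P[2]: 26 + -10 = 16
  P[3]: 20 + -10 = 10
  P[4]: 37 + -10 = 27
  P[5]: 33 + -10 = 23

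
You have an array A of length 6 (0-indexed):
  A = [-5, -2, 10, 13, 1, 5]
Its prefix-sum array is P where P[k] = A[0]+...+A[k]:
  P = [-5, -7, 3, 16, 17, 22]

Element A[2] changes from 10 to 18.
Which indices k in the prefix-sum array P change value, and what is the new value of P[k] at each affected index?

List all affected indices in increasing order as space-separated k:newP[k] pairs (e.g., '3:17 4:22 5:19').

Answer: 2:11 3:24 4:25 5:30

Derivation:
P[k] = A[0] + ... + A[k]
P[k] includes A[2] iff k >= 2
Affected indices: 2, 3, ..., 5; delta = 8
  P[2]: 3 + 8 = 11
  P[3]: 16 + 8 = 24
  P[4]: 17 + 8 = 25
  P[5]: 22 + 8 = 30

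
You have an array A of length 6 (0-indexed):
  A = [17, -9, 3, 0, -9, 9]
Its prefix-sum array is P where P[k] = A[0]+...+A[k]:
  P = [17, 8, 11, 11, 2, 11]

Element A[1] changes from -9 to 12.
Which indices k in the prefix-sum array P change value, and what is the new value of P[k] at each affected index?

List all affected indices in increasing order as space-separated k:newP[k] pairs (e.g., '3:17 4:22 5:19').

Answer: 1:29 2:32 3:32 4:23 5:32

Derivation:
P[k] = A[0] + ... + A[k]
P[k] includes A[1] iff k >= 1
Affected indices: 1, 2, ..., 5; delta = 21
  P[1]: 8 + 21 = 29
  P[2]: 11 + 21 = 32
  P[3]: 11 + 21 = 32
  P[4]: 2 + 21 = 23
  P[5]: 11 + 21 = 32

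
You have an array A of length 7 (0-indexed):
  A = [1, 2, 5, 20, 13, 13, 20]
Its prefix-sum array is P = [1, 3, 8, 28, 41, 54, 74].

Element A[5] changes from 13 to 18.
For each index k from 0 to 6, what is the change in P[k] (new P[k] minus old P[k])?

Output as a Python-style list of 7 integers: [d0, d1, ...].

Element change: A[5] 13 -> 18, delta = 5
For k < 5: P[k] unchanged, delta_P[k] = 0
For k >= 5: P[k] shifts by exactly 5
Delta array: [0, 0, 0, 0, 0, 5, 5]

Answer: [0, 0, 0, 0, 0, 5, 5]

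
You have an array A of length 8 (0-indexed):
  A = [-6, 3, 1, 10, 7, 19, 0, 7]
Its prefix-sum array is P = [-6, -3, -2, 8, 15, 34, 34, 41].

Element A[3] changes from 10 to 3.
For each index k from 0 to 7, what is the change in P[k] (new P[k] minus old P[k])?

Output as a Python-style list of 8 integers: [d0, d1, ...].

Element change: A[3] 10 -> 3, delta = -7
For k < 3: P[k] unchanged, delta_P[k] = 0
For k >= 3: P[k] shifts by exactly -7
Delta array: [0, 0, 0, -7, -7, -7, -7, -7]

Answer: [0, 0, 0, -7, -7, -7, -7, -7]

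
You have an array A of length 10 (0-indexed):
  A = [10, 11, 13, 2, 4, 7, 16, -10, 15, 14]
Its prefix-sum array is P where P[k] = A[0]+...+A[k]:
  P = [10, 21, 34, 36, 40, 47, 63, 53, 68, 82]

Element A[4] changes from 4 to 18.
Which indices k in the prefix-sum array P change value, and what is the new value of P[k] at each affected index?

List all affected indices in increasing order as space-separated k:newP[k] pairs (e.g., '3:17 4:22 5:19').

Answer: 4:54 5:61 6:77 7:67 8:82 9:96

Derivation:
P[k] = A[0] + ... + A[k]
P[k] includes A[4] iff k >= 4
Affected indices: 4, 5, ..., 9; delta = 14
  P[4]: 40 + 14 = 54
  P[5]: 47 + 14 = 61
  P[6]: 63 + 14 = 77
  P[7]: 53 + 14 = 67
  P[8]: 68 + 14 = 82
  P[9]: 82 + 14 = 96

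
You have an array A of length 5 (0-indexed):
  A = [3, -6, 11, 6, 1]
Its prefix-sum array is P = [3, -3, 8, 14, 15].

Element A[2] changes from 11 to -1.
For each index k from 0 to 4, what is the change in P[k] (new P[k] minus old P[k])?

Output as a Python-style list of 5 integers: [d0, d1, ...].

Answer: [0, 0, -12, -12, -12]

Derivation:
Element change: A[2] 11 -> -1, delta = -12
For k < 2: P[k] unchanged, delta_P[k] = 0
For k >= 2: P[k] shifts by exactly -12
Delta array: [0, 0, -12, -12, -12]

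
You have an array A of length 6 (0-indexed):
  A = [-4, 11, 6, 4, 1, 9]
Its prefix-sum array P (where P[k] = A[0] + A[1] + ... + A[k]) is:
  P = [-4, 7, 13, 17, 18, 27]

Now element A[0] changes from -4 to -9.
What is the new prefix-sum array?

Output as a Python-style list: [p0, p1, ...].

Answer: [-9, 2, 8, 12, 13, 22]

Derivation:
Change: A[0] -4 -> -9, delta = -5
P[k] for k < 0: unchanged (A[0] not included)
P[k] for k >= 0: shift by delta = -5
  P[0] = -4 + -5 = -9
  P[1] = 7 + -5 = 2
  P[2] = 13 + -5 = 8
  P[3] = 17 + -5 = 12
  P[4] = 18 + -5 = 13
  P[5] = 27 + -5 = 22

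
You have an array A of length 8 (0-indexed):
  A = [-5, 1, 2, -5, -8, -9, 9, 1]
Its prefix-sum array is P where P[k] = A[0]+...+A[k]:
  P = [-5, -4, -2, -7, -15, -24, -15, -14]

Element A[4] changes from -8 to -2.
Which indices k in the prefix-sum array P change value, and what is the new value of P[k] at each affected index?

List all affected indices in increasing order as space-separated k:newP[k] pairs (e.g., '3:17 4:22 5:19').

Answer: 4:-9 5:-18 6:-9 7:-8

Derivation:
P[k] = A[0] + ... + A[k]
P[k] includes A[4] iff k >= 4
Affected indices: 4, 5, ..., 7; delta = 6
  P[4]: -15 + 6 = -9
  P[5]: -24 + 6 = -18
  P[6]: -15 + 6 = -9
  P[7]: -14 + 6 = -8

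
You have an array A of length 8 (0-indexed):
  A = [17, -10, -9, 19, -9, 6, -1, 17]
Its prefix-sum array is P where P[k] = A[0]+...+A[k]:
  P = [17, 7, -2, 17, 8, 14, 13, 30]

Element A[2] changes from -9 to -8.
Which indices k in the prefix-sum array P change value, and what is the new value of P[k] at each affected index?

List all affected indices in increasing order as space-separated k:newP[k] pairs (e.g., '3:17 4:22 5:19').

Answer: 2:-1 3:18 4:9 5:15 6:14 7:31

Derivation:
P[k] = A[0] + ... + A[k]
P[k] includes A[2] iff k >= 2
Affected indices: 2, 3, ..., 7; delta = 1
  P[2]: -2 + 1 = -1
  P[3]: 17 + 1 = 18
  P[4]: 8 + 1 = 9
  P[5]: 14 + 1 = 15
  P[6]: 13 + 1 = 14
  P[7]: 30 + 1 = 31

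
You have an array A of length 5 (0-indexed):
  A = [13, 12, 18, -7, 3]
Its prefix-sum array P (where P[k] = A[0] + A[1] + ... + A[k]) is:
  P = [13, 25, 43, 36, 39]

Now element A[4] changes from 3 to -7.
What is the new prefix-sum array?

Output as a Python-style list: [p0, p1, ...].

Answer: [13, 25, 43, 36, 29]

Derivation:
Change: A[4] 3 -> -7, delta = -10
P[k] for k < 4: unchanged (A[4] not included)
P[k] for k >= 4: shift by delta = -10
  P[0] = 13 + 0 = 13
  P[1] = 25 + 0 = 25
  P[2] = 43 + 0 = 43
  P[3] = 36 + 0 = 36
  P[4] = 39 + -10 = 29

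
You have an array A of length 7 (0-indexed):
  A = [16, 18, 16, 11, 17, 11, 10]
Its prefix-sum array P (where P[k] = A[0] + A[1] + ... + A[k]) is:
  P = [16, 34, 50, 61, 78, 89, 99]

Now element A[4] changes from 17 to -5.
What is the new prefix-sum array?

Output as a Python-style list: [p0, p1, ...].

Change: A[4] 17 -> -5, delta = -22
P[k] for k < 4: unchanged (A[4] not included)
P[k] for k >= 4: shift by delta = -22
  P[0] = 16 + 0 = 16
  P[1] = 34 + 0 = 34
  P[2] = 50 + 0 = 50
  P[3] = 61 + 0 = 61
  P[4] = 78 + -22 = 56
  P[5] = 89 + -22 = 67
  P[6] = 99 + -22 = 77

Answer: [16, 34, 50, 61, 56, 67, 77]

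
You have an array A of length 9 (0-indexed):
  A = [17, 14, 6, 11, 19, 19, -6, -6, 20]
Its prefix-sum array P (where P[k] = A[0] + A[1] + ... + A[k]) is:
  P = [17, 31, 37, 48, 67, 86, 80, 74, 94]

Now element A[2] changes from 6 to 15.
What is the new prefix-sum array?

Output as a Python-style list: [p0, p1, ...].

Change: A[2] 6 -> 15, delta = 9
P[k] for k < 2: unchanged (A[2] not included)
P[k] for k >= 2: shift by delta = 9
  P[0] = 17 + 0 = 17
  P[1] = 31 + 0 = 31
  P[2] = 37 + 9 = 46
  P[3] = 48 + 9 = 57
  P[4] = 67 + 9 = 76
  P[5] = 86 + 9 = 95
  P[6] = 80 + 9 = 89
  P[7] = 74 + 9 = 83
  P[8] = 94 + 9 = 103

Answer: [17, 31, 46, 57, 76, 95, 89, 83, 103]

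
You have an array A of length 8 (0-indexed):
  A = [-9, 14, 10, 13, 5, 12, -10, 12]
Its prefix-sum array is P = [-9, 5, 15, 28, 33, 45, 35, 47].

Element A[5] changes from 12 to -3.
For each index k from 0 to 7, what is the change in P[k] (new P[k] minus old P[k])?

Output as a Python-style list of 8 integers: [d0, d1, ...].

Answer: [0, 0, 0, 0, 0, -15, -15, -15]

Derivation:
Element change: A[5] 12 -> -3, delta = -15
For k < 5: P[k] unchanged, delta_P[k] = 0
For k >= 5: P[k] shifts by exactly -15
Delta array: [0, 0, 0, 0, 0, -15, -15, -15]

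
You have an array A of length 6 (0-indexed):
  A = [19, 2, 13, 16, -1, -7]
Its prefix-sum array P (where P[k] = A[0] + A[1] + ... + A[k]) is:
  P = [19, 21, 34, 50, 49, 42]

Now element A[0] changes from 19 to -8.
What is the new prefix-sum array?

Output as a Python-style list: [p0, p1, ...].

Change: A[0] 19 -> -8, delta = -27
P[k] for k < 0: unchanged (A[0] not included)
P[k] for k >= 0: shift by delta = -27
  P[0] = 19 + -27 = -8
  P[1] = 21 + -27 = -6
  P[2] = 34 + -27 = 7
  P[3] = 50 + -27 = 23
  P[4] = 49 + -27 = 22
  P[5] = 42 + -27 = 15

Answer: [-8, -6, 7, 23, 22, 15]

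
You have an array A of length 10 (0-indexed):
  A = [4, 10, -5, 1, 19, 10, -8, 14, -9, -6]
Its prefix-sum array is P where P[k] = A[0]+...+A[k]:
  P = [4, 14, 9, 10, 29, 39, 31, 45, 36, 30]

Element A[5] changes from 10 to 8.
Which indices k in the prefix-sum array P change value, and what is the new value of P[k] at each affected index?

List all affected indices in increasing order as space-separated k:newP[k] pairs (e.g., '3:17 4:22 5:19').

P[k] = A[0] + ... + A[k]
P[k] includes A[5] iff k >= 5
Affected indices: 5, 6, ..., 9; delta = -2
  P[5]: 39 + -2 = 37
  P[6]: 31 + -2 = 29
  P[7]: 45 + -2 = 43
  P[8]: 36 + -2 = 34
  P[9]: 30 + -2 = 28

Answer: 5:37 6:29 7:43 8:34 9:28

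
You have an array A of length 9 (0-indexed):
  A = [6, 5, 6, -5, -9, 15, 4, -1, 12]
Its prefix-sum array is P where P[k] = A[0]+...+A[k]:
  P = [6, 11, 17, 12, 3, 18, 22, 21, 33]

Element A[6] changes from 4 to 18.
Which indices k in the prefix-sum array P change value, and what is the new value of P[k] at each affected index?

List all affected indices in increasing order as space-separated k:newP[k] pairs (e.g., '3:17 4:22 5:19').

Answer: 6:36 7:35 8:47

Derivation:
P[k] = A[0] + ... + A[k]
P[k] includes A[6] iff k >= 6
Affected indices: 6, 7, ..., 8; delta = 14
  P[6]: 22 + 14 = 36
  P[7]: 21 + 14 = 35
  P[8]: 33 + 14 = 47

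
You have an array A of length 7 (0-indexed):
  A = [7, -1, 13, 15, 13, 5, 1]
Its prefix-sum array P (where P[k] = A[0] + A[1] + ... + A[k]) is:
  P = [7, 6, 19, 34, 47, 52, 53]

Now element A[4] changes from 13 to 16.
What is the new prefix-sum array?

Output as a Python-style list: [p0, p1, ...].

Answer: [7, 6, 19, 34, 50, 55, 56]

Derivation:
Change: A[4] 13 -> 16, delta = 3
P[k] for k < 4: unchanged (A[4] not included)
P[k] for k >= 4: shift by delta = 3
  P[0] = 7 + 0 = 7
  P[1] = 6 + 0 = 6
  P[2] = 19 + 0 = 19
  P[3] = 34 + 0 = 34
  P[4] = 47 + 3 = 50
  P[5] = 52 + 3 = 55
  P[6] = 53 + 3 = 56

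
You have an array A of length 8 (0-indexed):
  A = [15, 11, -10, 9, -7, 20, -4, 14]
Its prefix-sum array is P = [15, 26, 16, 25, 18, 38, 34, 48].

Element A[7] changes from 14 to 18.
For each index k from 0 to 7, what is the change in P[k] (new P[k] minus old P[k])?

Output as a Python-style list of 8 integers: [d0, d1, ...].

Element change: A[7] 14 -> 18, delta = 4
For k < 7: P[k] unchanged, delta_P[k] = 0
For k >= 7: P[k] shifts by exactly 4
Delta array: [0, 0, 0, 0, 0, 0, 0, 4]

Answer: [0, 0, 0, 0, 0, 0, 0, 4]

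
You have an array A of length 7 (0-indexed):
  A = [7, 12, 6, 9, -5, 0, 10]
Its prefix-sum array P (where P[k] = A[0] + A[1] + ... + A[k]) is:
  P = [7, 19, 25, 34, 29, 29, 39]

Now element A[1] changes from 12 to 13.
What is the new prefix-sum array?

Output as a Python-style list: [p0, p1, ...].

Change: A[1] 12 -> 13, delta = 1
P[k] for k < 1: unchanged (A[1] not included)
P[k] for k >= 1: shift by delta = 1
  P[0] = 7 + 0 = 7
  P[1] = 19 + 1 = 20
  P[2] = 25 + 1 = 26
  P[3] = 34 + 1 = 35
  P[4] = 29 + 1 = 30
  P[5] = 29 + 1 = 30
  P[6] = 39 + 1 = 40

Answer: [7, 20, 26, 35, 30, 30, 40]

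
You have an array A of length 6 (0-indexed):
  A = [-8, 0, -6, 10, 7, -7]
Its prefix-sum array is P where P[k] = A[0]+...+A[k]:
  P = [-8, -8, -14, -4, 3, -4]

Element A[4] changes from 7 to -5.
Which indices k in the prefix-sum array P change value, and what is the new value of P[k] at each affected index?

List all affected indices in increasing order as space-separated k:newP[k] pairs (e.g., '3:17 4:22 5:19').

Answer: 4:-9 5:-16

Derivation:
P[k] = A[0] + ... + A[k]
P[k] includes A[4] iff k >= 4
Affected indices: 4, 5, ..., 5; delta = -12
  P[4]: 3 + -12 = -9
  P[5]: -4 + -12 = -16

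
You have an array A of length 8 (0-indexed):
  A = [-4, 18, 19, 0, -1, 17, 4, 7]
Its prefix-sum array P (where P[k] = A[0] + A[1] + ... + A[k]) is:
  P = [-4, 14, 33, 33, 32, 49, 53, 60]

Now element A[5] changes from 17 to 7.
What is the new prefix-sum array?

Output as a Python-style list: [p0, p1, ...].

Answer: [-4, 14, 33, 33, 32, 39, 43, 50]

Derivation:
Change: A[5] 17 -> 7, delta = -10
P[k] for k < 5: unchanged (A[5] not included)
P[k] for k >= 5: shift by delta = -10
  P[0] = -4 + 0 = -4
  P[1] = 14 + 0 = 14
  P[2] = 33 + 0 = 33
  P[3] = 33 + 0 = 33
  P[4] = 32 + 0 = 32
  P[5] = 49 + -10 = 39
  P[6] = 53 + -10 = 43
  P[7] = 60 + -10 = 50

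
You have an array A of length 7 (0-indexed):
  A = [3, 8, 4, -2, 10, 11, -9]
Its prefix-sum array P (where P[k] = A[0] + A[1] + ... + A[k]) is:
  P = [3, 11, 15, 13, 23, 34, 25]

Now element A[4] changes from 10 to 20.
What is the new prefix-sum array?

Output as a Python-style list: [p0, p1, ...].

Change: A[4] 10 -> 20, delta = 10
P[k] for k < 4: unchanged (A[4] not included)
P[k] for k >= 4: shift by delta = 10
  P[0] = 3 + 0 = 3
  P[1] = 11 + 0 = 11
  P[2] = 15 + 0 = 15
  P[3] = 13 + 0 = 13
  P[4] = 23 + 10 = 33
  P[5] = 34 + 10 = 44
  P[6] = 25 + 10 = 35

Answer: [3, 11, 15, 13, 33, 44, 35]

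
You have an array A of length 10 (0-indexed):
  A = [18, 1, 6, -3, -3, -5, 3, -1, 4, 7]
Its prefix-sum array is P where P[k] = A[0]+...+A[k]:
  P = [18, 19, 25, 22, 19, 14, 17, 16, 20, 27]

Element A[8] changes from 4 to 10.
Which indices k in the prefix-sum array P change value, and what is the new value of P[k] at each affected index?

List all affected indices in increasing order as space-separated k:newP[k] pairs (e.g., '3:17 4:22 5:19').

Answer: 8:26 9:33

Derivation:
P[k] = A[0] + ... + A[k]
P[k] includes A[8] iff k >= 8
Affected indices: 8, 9, ..., 9; delta = 6
  P[8]: 20 + 6 = 26
  P[9]: 27 + 6 = 33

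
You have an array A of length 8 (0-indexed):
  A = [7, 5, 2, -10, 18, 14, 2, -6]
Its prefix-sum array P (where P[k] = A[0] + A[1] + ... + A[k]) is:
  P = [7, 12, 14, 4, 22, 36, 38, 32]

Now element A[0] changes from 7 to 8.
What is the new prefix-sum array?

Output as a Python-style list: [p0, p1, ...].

Change: A[0] 7 -> 8, delta = 1
P[k] for k < 0: unchanged (A[0] not included)
P[k] for k >= 0: shift by delta = 1
  P[0] = 7 + 1 = 8
  P[1] = 12 + 1 = 13
  P[2] = 14 + 1 = 15
  P[3] = 4 + 1 = 5
  P[4] = 22 + 1 = 23
  P[5] = 36 + 1 = 37
  P[6] = 38 + 1 = 39
  P[7] = 32 + 1 = 33

Answer: [8, 13, 15, 5, 23, 37, 39, 33]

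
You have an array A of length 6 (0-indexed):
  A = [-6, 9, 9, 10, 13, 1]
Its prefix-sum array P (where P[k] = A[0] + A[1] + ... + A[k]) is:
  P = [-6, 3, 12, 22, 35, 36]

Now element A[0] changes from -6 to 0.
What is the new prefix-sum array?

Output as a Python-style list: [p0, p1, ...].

Change: A[0] -6 -> 0, delta = 6
P[k] for k < 0: unchanged (A[0] not included)
P[k] for k >= 0: shift by delta = 6
  P[0] = -6 + 6 = 0
  P[1] = 3 + 6 = 9
  P[2] = 12 + 6 = 18
  P[3] = 22 + 6 = 28
  P[4] = 35 + 6 = 41
  P[5] = 36 + 6 = 42

Answer: [0, 9, 18, 28, 41, 42]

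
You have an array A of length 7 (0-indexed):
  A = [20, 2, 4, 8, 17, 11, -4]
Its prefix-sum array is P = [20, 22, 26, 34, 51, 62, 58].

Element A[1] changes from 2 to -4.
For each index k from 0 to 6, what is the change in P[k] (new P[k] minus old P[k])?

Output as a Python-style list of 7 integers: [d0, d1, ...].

Element change: A[1] 2 -> -4, delta = -6
For k < 1: P[k] unchanged, delta_P[k] = 0
For k >= 1: P[k] shifts by exactly -6
Delta array: [0, -6, -6, -6, -6, -6, -6]

Answer: [0, -6, -6, -6, -6, -6, -6]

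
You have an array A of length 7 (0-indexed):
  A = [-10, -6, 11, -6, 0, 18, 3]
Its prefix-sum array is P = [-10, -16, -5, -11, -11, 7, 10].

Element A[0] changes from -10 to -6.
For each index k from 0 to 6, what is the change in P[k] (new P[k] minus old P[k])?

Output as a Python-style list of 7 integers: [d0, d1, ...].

Answer: [4, 4, 4, 4, 4, 4, 4]

Derivation:
Element change: A[0] -10 -> -6, delta = 4
For k < 0: P[k] unchanged, delta_P[k] = 0
For k >= 0: P[k] shifts by exactly 4
Delta array: [4, 4, 4, 4, 4, 4, 4]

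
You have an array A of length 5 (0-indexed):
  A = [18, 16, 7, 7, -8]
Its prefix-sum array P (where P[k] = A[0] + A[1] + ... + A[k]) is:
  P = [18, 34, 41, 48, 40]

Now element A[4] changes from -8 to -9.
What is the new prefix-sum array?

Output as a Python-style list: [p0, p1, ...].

Change: A[4] -8 -> -9, delta = -1
P[k] for k < 4: unchanged (A[4] not included)
P[k] for k >= 4: shift by delta = -1
  P[0] = 18 + 0 = 18
  P[1] = 34 + 0 = 34
  P[2] = 41 + 0 = 41
  P[3] = 48 + 0 = 48
  P[4] = 40 + -1 = 39

Answer: [18, 34, 41, 48, 39]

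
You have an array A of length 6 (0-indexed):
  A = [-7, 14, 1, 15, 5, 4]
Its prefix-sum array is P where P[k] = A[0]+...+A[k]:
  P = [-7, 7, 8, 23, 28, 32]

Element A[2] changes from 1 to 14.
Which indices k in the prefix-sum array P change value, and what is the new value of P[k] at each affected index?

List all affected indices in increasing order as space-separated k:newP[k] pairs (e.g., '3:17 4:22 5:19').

Answer: 2:21 3:36 4:41 5:45

Derivation:
P[k] = A[0] + ... + A[k]
P[k] includes A[2] iff k >= 2
Affected indices: 2, 3, ..., 5; delta = 13
  P[2]: 8 + 13 = 21
  P[3]: 23 + 13 = 36
  P[4]: 28 + 13 = 41
  P[5]: 32 + 13 = 45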